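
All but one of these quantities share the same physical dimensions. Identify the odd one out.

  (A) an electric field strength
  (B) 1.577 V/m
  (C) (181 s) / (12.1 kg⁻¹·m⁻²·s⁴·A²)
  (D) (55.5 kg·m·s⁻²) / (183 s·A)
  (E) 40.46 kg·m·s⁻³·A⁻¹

Dimensions:
  (A) [electric field strength] = kg·m·s⁻³·A⁻¹
  (B) V·m⁻¹ = J·C⁻¹·m⁻¹ = kg·m·s⁻³·A⁻¹
  (C) [s] / [kg⁻¹·m⁻²·s⁴·A²] = kg·m²·s⁻³·A⁻²
  (D) [kg·m·s⁻²] / [s·A] = kg·m·s⁻³·A⁻¹
  (E) kg·m·s⁻³·A⁻¹
All reduce to kg·m·s⁻³·A⁻¹ except (C), which is kg·m²·s⁻³·A⁻².

(C)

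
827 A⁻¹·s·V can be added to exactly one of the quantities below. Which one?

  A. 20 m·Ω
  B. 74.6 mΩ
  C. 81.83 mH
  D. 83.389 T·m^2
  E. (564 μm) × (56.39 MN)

C.

Reference: V·s·A⁻¹ = J·C⁻¹·s·A⁻¹ = kg·m²·s⁻²·A⁻².
Each option:
  A. Ω·m = V·A⁻¹·m = kg·m³·s⁻³·A⁻²
  B. Ω = V·A⁻¹ = kg·m²·s⁻³·A⁻²
  C. H = V·s·A⁻¹ = kg·m²·s⁻²·A⁻²  ← same
  D. T·m² = Wb·m⁻²·m² = kg·m²·s⁻²·A⁻¹
  E. [m] · [kg·m·s⁻²] = kg·m²·s⁻²
Only C. matches kg·m²·s⁻²·A⁻².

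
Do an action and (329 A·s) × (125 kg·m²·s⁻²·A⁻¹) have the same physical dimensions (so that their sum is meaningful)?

In SI base units:
  an action:  [action] = kg·m²·s⁻¹
  (329 A·s) × (125 kg·m²·s⁻²·A⁻¹):  [s·A] · [kg·m²·s⁻²·A⁻¹] = kg·m²·s⁻¹
Both are kg·m²·s⁻¹, so they have the same dimensions and can be added.

Yes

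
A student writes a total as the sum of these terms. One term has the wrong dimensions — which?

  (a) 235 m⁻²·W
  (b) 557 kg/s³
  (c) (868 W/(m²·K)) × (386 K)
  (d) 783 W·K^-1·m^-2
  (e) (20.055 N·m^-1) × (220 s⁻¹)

(d)

In SI base units:
  (a) W·m⁻² = J·s⁻¹·m⁻² = kg·s⁻³
  (b) kg·s⁻³
  (c) [kg·s⁻³·K⁻¹] · [K] = kg·s⁻³
  (d) W·m⁻²·K⁻¹ = J·s⁻¹·m⁻²·K⁻¹ = kg·s⁻³·K⁻¹
  (e) [kg·s⁻²] · [s⁻¹] = kg·s⁻³
All reduce to kg·s⁻³ except (d), which is kg·s⁻³·K⁻¹.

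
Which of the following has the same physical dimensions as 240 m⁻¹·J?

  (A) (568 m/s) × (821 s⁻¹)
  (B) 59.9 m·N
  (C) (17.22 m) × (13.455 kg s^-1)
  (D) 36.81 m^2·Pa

Reference: J·m⁻¹ = N·m·m⁻¹ = kg·m·s⁻².
Each option:
  (A) [m·s⁻¹] · [s⁻¹] = m·s⁻²
  (B) N·m = kg·m·s⁻²·m = kg·m²·s⁻²
  (C) [m] · [kg·s⁻¹] = kg·m·s⁻¹
  (D) Pa·m² = N·m⁻²·m² = kg·m·s⁻²  ← same
Only (D) matches kg·m·s⁻².

(D)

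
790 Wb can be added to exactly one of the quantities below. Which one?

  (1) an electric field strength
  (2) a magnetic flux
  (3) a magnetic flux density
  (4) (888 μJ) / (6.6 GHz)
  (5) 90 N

Reference: Wb = V·s = kg·m²·s⁻²·A⁻¹.
Each option:
  (1) [electric field strength] = kg·m·s⁻³·A⁻¹
  (2) [magnetic flux] = kg·m²·s⁻²·A⁻¹  ← same
  (3) [magnetic flux density] = kg·s⁻²·A⁻¹
  (4) [kg·m²·s⁻²] / [s⁻¹] = kg·m²·s⁻¹
  (5) N = kg·m·s⁻²
Only (2) matches kg·m²·s⁻²·A⁻¹.

(2)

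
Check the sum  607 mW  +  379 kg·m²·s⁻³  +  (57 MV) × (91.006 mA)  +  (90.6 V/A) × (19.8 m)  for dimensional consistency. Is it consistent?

No

In SI base units:
  607 mW:  W = J·s⁻¹ = kg·m²·s⁻³
  379 kg·m²·s⁻³:  kg·m²·s⁻³
  (57 MV) × (91.006 mA):  [kg·m²·s⁻³·A⁻¹] · [A] = kg·m²·s⁻³
  (90.6 V/A) × (19.8 m):  [kg·m²·s⁻³·A⁻²] · [m] = kg·m³·s⁻³·A⁻²
The terms do not share a single dimension (kg·m²·s⁻³ vs kg·m³·s⁻³·A⁻²).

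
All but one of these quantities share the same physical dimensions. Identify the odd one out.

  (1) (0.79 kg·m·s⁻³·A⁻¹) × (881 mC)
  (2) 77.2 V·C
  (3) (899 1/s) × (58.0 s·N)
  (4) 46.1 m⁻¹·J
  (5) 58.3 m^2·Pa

Work out the base dimensions of each:
  (1) [kg·m·s⁻³·A⁻¹] · [s·A] = kg·m·s⁻²
  (2) C·V = s·A·J·C⁻¹ = kg·m²·s⁻²
  (3) [s⁻¹] · [kg·m·s⁻¹] = kg·m·s⁻²
  (4) J·m⁻¹ = N·m·m⁻¹ = kg·m·s⁻²
  (5) Pa·m² = N·m⁻²·m² = kg·m·s⁻²
All reduce to kg·m·s⁻² except (2), which is kg·m²·s⁻².

(2)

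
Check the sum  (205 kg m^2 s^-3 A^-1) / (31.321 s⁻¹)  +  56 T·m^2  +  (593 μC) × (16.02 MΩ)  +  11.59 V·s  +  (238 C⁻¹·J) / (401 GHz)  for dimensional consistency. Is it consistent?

Yes

Reduce each to base SI dimensions:
  (205 kg m^2 s^-3 A^-1) / (31.321 s⁻¹):  [kg·m²·s⁻³·A⁻¹] / [s⁻¹] = kg·m²·s⁻²·A⁻¹
  56 T·m^2:  T·m² = Wb·m⁻²·m² = kg·m²·s⁻²·A⁻¹
  (593 μC) × (16.02 MΩ):  [s·A] · [kg·m²·s⁻³·A⁻²] = kg·m²·s⁻²·A⁻¹
  11.59 V·s:  V·s = J·C⁻¹·s = kg·m²·s⁻²·A⁻¹
  (238 C⁻¹·J) / (401 GHz):  [kg·m²·s⁻³·A⁻¹] / [s⁻¹] = kg·m²·s⁻²·A⁻¹
Every term reduces to kg·m²·s⁻²·A⁻¹.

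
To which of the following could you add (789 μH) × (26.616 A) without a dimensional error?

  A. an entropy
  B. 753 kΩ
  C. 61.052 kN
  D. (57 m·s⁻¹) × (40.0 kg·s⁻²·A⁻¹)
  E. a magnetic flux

Reference: [kg·m²·s⁻²·A⁻²] · [A] = kg·m²·s⁻²·A⁻¹.
Each option:
  A. [entropy] = kg·m²·s⁻²·K⁻¹
  B. Ω = V·A⁻¹ = kg·m²·s⁻³·A⁻²
  C. N = kg·m·s⁻²
  D. [m·s⁻¹] · [kg·s⁻²·A⁻¹] = kg·m·s⁻³·A⁻¹
  E. [magnetic flux] = kg·m²·s⁻²·A⁻¹  ← same
Only E. matches kg·m²·s⁻²·A⁻¹.

E.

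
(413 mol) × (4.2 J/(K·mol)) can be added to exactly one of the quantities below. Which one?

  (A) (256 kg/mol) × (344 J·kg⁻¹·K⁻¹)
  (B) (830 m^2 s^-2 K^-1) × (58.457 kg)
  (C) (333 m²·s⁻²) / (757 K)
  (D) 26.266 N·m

(B)

Reference: [mol] · [kg·m²·s⁻²·K⁻¹·mol⁻¹] = kg·m²·s⁻²·K⁻¹.
Each option:
  (A) [kg·mol⁻¹] · [m²·s⁻²·K⁻¹] = kg·m²·s⁻²·K⁻¹·mol⁻¹
  (B) [m²·s⁻²·K⁻¹] · [kg] = kg·m²·s⁻²·K⁻¹  ← same
  (C) [m²·s⁻²] / [K] = m²·s⁻²·K⁻¹
  (D) N·m = kg·m·s⁻²·m = kg·m²·s⁻²
Only (B) matches kg·m²·s⁻²·K⁻¹.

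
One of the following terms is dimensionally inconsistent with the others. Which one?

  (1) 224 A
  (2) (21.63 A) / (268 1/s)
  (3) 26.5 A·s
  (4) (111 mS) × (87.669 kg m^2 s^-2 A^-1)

(1)

Reduce each to base SI dimensions:
  (1) A
  (2) [A] / [s⁻¹] = s·A
  (3) A·s = s·A
  (4) [kg⁻¹·m⁻²·s³·A²] · [kg·m²·s⁻²·A⁻¹] = s·A
All reduce to s·A except (1), which is A.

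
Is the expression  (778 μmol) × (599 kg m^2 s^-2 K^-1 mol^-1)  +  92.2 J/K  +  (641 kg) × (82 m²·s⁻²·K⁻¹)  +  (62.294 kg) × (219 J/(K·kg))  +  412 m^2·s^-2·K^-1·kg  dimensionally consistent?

Yes

In SI base units:
  (778 μmol) × (599 kg m^2 s^-2 K^-1 mol^-1):  [mol] · [kg·m²·s⁻²·K⁻¹·mol⁻¹] = kg·m²·s⁻²·K⁻¹
  92.2 J/K:  J·K⁻¹ = N·m·K⁻¹ = kg·m²·s⁻²·K⁻¹
  (641 kg) × (82 m²·s⁻²·K⁻¹):  [kg] · [m²·s⁻²·K⁻¹] = kg·m²·s⁻²·K⁻¹
  (62.294 kg) × (219 J/(K·kg)):  [kg] · [m²·s⁻²·K⁻¹] = kg·m²·s⁻²·K⁻¹
  412 m^2·s^-2·K^-1·kg:  kg·m²·s⁻²·K⁻¹
Every term reduces to kg·m²·s⁻²·K⁻¹.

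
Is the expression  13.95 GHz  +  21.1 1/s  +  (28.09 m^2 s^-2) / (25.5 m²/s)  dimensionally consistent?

Work out the base dimensions of each:
  13.95 GHz:  Hz = s⁻¹
  21.1 1/s:  s⁻¹
  (28.09 m^2 s^-2) / (25.5 m²/s):  [m²·s⁻²] / [m²·s⁻¹] = s⁻¹
Every term reduces to s⁻¹.

Yes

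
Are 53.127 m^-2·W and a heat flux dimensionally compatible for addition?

Yes

In SI base units:
  53.127 m^-2·W:  W·m⁻² = J·s⁻¹·m⁻² = kg·s⁻³
  a heat flux:  [heat flux] = kg·s⁻³
Both are kg·s⁻³, so they have the same dimensions and can be added.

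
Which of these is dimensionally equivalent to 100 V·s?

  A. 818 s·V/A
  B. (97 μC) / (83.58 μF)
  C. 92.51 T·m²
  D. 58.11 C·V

C.

Reference: V·s = J·C⁻¹·s = kg·m²·s⁻²·A⁻¹.
Each option:
  A. V·s·A⁻¹ = J·C⁻¹·s·A⁻¹ = kg·m²·s⁻²·A⁻²
  B. [s·A] / [kg⁻¹·m⁻²·s⁴·A²] = kg·m²·s⁻³·A⁻¹
  C. T·m² = Wb·m⁻²·m² = kg·m²·s⁻²·A⁻¹  ← same
  D. C·V = s·A·J·C⁻¹ = kg·m²·s⁻²
Only C. matches kg·m²·s⁻²·A⁻¹.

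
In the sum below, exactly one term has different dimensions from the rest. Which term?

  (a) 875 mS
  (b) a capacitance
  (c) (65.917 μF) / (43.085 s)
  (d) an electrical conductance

(b)

Reduce each to base SI dimensions:
  (a) S = Ω⁻¹ = kg⁻¹·m⁻²·s³·A²
  (b) [capacitance] = kg⁻¹·m⁻²·s⁴·A²
  (c) [kg⁻¹·m⁻²·s⁴·A²] / [s] = kg⁻¹·m⁻²·s³·A²
  (d) [electrical conductance] = kg⁻¹·m⁻²·s³·A²
All reduce to kg⁻¹·m⁻²·s³·A² except (b), which is kg⁻¹·m⁻²·s⁴·A².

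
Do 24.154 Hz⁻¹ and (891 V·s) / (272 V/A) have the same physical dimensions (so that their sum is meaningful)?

Dimensions:
  24.154 Hz⁻¹:  Hz⁻¹ = (s⁻¹)⁻¹ = s
  (891 V·s) / (272 V/A):  [kg·m²·s⁻²·A⁻¹] / [kg·m²·s⁻³·A⁻²] = s·A
s ≠ s·A, so they cannot be added.

No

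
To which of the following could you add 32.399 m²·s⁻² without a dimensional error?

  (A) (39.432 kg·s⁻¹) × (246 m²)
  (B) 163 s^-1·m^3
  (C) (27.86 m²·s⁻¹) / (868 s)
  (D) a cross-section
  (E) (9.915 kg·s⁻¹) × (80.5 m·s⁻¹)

Reference: m²·s⁻².
Each option:
  (A) [kg·s⁻¹] · [m²] = kg·m²·s⁻¹
  (B) m³·s⁻¹
  (C) [m²·s⁻¹] / [s] = m²·s⁻²  ← same
  (D) [cross-section] = m²
  (E) [kg·s⁻¹] · [m·s⁻¹] = kg·m·s⁻²
Only (C) matches m²·s⁻².

(C)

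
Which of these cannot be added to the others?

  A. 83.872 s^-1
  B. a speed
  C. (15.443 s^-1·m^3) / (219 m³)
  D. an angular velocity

B.

Expand each in SI base units:
  A. s⁻¹
  B. [speed] = m·s⁻¹
  C. [m³·s⁻¹] / [m³] = s⁻¹
  D. [angular velocity] = s⁻¹
All reduce to s⁻¹ except B., which is m·s⁻¹.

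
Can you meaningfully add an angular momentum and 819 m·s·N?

Work out the base dimensions of each:
  an angular momentum:  [angular momentum] = kg·m²·s⁻¹
  819 m·s·N:  N·m·s = kg·m·s⁻²·m·s = kg·m²·s⁻¹
Both are kg·m²·s⁻¹, so they have the same dimensions and can be added.

Yes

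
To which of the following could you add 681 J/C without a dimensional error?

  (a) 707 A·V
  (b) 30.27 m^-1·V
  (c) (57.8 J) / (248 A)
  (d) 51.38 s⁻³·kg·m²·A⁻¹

Reference: J·C⁻¹ = N·m·(s·A)⁻¹ = kg·m²·s⁻³·A⁻¹.
Each option:
  (a) V·A = J·C⁻¹·A = kg·m²·s⁻³
  (b) V·m⁻¹ = J·C⁻¹·m⁻¹ = kg·m·s⁻³·A⁻¹
  (c) [kg·m²·s⁻²] / [A] = kg·m²·s⁻²·A⁻¹
  (d) kg·m²·s⁻³·A⁻¹  ← same
Only (d) matches kg·m²·s⁻³·A⁻¹.

(d)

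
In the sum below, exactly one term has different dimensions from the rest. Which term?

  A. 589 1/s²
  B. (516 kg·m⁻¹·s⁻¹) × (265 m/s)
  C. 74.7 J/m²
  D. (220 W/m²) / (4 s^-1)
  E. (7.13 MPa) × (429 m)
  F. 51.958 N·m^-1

Dimensions:
  A. s⁻²
  B. [kg·m⁻¹·s⁻¹] · [m·s⁻¹] = kg·s⁻²
  C. J·m⁻² = N·m·m⁻² = kg·s⁻²
  D. [kg·s⁻³] / [s⁻¹] = kg·s⁻²
  E. [kg·m⁻¹·s⁻²] · [m] = kg·s⁻²
  F. N·m⁻¹ = kg·m·s⁻²·m⁻¹ = kg·s⁻²
All reduce to kg·s⁻² except A., which is s⁻².

A.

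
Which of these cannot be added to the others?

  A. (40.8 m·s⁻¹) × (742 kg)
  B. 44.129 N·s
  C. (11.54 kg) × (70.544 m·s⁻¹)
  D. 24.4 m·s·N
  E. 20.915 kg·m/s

D.

Reduce each to base SI dimensions:
  A. [m·s⁻¹] · [kg] = kg·m·s⁻¹
  B. N·s = kg·m·s⁻²·s = kg·m·s⁻¹
  C. [kg] · [m·s⁻¹] = kg·m·s⁻¹
  D. N·m·s = kg·m·s⁻²·m·s = kg·m²·s⁻¹
  E. kg·m·s⁻¹
All reduce to kg·m·s⁻¹ except D., which is kg·m²·s⁻¹.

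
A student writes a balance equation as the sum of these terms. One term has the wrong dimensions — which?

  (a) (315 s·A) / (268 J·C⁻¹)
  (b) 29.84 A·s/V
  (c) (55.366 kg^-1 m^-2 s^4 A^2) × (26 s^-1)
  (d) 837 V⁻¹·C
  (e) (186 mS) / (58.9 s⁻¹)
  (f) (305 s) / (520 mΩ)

(c)

Work out the base dimensions of each:
  (a) [s·A] / [kg·m²·s⁻³·A⁻¹] = kg⁻¹·m⁻²·s⁴·A²
  (b) A·s·V⁻¹ = A·s·(J·C⁻¹)⁻¹ = kg⁻¹·m⁻²·s⁴·A²
  (c) [kg⁻¹·m⁻²·s⁴·A²] · [s⁻¹] = kg⁻¹·m⁻²·s³·A²
  (d) C·V⁻¹ = s·A·(J·C⁻¹)⁻¹ = kg⁻¹·m⁻²·s⁴·A²
  (e) [kg⁻¹·m⁻²·s³·A²] / [s⁻¹] = kg⁻¹·m⁻²·s⁴·A²
  (f) [s] / [kg·m²·s⁻³·A⁻²] = kg⁻¹·m⁻²·s⁴·A²
All reduce to kg⁻¹·m⁻²·s⁴·A² except (c), which is kg⁻¹·m⁻²·s³·A².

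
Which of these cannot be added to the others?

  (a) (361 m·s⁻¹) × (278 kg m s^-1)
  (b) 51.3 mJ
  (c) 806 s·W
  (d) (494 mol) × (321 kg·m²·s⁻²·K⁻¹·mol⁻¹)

In SI base units:
  (a) [m·s⁻¹] · [kg·m·s⁻¹] = kg·m²·s⁻²
  (b) J = N·m = kg·m²·s⁻²
  (c) W·s = J·s⁻¹·s = kg·m²·s⁻²
  (d) [mol] · [kg·m²·s⁻²·K⁻¹·mol⁻¹] = kg·m²·s⁻²·K⁻¹
All reduce to kg·m²·s⁻² except (d), which is kg·m²·s⁻²·K⁻¹.

(d)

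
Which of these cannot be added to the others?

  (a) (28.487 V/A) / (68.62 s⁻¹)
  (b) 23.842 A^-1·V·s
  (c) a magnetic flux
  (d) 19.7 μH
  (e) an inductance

In SI base units:
  (a) [kg·m²·s⁻³·A⁻²] / [s⁻¹] = kg·m²·s⁻²·A⁻²
  (b) V·s·A⁻¹ = J·C⁻¹·s·A⁻¹ = kg·m²·s⁻²·A⁻²
  (c) [magnetic flux] = kg·m²·s⁻²·A⁻¹
  (d) H = V·s·A⁻¹ = kg·m²·s⁻²·A⁻²
  (e) [inductance] = kg·m²·s⁻²·A⁻²
All reduce to kg·m²·s⁻²·A⁻² except (c), which is kg·m²·s⁻²·A⁻¹.

(c)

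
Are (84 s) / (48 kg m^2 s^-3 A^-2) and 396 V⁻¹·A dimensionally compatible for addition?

Work out the base dimensions of each:
  (84 s) / (48 kg m^2 s^-3 A^-2):  [s] / [kg·m²·s⁻³·A⁻²] = kg⁻¹·m⁻²·s⁴·A²
  396 V⁻¹·A:  A·V⁻¹ = A·(J·C⁻¹)⁻¹ = kg⁻¹·m⁻²·s³·A²
kg⁻¹·m⁻²·s⁴·A² ≠ kg⁻¹·m⁻²·s³·A², so they cannot be added.

No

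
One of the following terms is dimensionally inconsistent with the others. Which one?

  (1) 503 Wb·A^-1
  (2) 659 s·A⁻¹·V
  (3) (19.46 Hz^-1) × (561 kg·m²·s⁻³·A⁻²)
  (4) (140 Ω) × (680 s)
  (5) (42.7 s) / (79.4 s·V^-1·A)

Work out the base dimensions of each:
  (1) Wb·A⁻¹ = V·s·A⁻¹ = kg·m²·s⁻²·A⁻²
  (2) V·s·A⁻¹ = J·C⁻¹·s·A⁻¹ = kg·m²·s⁻²·A⁻²
  (3) [s] · [kg·m²·s⁻³·A⁻²] = kg·m²·s⁻²·A⁻²
  (4) [kg·m²·s⁻³·A⁻²] · [s] = kg·m²·s⁻²·A⁻²
  (5) [s] / [kg⁻¹·m⁻²·s⁴·A²] = kg·m²·s⁻³·A⁻²
All reduce to kg·m²·s⁻²·A⁻² except (5), which is kg·m²·s⁻³·A⁻².

(5)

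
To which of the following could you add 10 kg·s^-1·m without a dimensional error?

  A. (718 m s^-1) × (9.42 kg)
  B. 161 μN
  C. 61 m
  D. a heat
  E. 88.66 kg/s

A.

Reference: kg·m·s⁻¹.
Each option:
  A. [m·s⁻¹] · [kg] = kg·m·s⁻¹  ← same
  B. N = kg·m·s⁻²
  C. m
  D. [heat] = kg·m²·s⁻²
  E. kg·s⁻¹
Only A. matches kg·m·s⁻¹.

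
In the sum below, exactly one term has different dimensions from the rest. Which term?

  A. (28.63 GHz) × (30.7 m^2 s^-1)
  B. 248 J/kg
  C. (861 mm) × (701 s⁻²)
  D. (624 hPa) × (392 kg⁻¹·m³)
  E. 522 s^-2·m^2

C.

In SI base units:
  A. [s⁻¹] · [m²·s⁻¹] = m²·s⁻²
  B. J·kg⁻¹ = N·m·kg⁻¹ = m²·s⁻²
  C. [m] · [s⁻²] = m·s⁻²
  D. [kg·m⁻¹·s⁻²] · [kg⁻¹·m³] = m²·s⁻²
  E. m²·s⁻²
All reduce to m²·s⁻² except C., which is m·s⁻².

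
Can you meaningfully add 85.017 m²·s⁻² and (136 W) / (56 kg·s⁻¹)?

Work out the base dimensions of each:
  85.017 m²·s⁻²:  m²·s⁻²
  (136 W) / (56 kg·s⁻¹):  [kg·m²·s⁻³] / [kg·s⁻¹] = m²·s⁻²
Both are m²·s⁻², so they have the same dimensions and can be added.

Yes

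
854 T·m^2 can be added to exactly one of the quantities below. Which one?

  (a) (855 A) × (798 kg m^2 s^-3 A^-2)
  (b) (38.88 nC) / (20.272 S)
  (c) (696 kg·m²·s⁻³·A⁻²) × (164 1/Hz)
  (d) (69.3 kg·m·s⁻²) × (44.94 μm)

(b)

Reference: T·m² = Wb·m⁻²·m² = kg·m²·s⁻²·A⁻¹.
Each option:
  (a) [A] · [kg·m²·s⁻³·A⁻²] = kg·m²·s⁻³·A⁻¹
  (b) [s·A] / [kg⁻¹·m⁻²·s³·A²] = kg·m²·s⁻²·A⁻¹  ← same
  (c) [kg·m²·s⁻³·A⁻²] · [s] = kg·m²·s⁻²·A⁻²
  (d) [kg·m·s⁻²] · [m] = kg·m²·s⁻²
Only (b) matches kg·m²·s⁻²·A⁻¹.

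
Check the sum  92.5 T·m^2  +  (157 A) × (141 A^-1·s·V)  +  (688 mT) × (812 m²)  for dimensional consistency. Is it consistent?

Yes

In SI base units:
  92.5 T·m^2:  T·m² = Wb·m⁻²·m² = kg·m²·s⁻²·A⁻¹
  (157 A) × (141 A^-1·s·V):  [A] · [kg·m²·s⁻²·A⁻²] = kg·m²·s⁻²·A⁻¹
  (688 mT) × (812 m²):  [kg·s⁻²·A⁻¹] · [m²] = kg·m²·s⁻²·A⁻¹
Every term reduces to kg·m²·s⁻²·A⁻¹.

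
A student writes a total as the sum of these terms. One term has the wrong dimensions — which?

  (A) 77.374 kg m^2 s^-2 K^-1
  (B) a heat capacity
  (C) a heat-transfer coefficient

In SI base units:
  (A) kg·m²·s⁻²·K⁻¹
  (B) [heat capacity] = kg·m²·s⁻²·K⁻¹
  (C) [heat-transfer coefficient] = kg·s⁻³·K⁻¹
All reduce to kg·m²·s⁻²·K⁻¹ except (C), which is kg·s⁻³·K⁻¹.

(C)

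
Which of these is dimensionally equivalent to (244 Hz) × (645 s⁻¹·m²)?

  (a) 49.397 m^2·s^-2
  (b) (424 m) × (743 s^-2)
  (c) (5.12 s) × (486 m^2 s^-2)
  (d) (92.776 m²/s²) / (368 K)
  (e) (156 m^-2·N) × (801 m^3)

(a)

Reference: [s⁻¹] · [m²·s⁻¹] = m²·s⁻².
Each option:
  (a) m²·s⁻²  ← same
  (b) [m] · [s⁻²] = m·s⁻²
  (c) [s] · [m²·s⁻²] = m²·s⁻¹
  (d) [m²·s⁻²] / [K] = m²·s⁻²·K⁻¹
  (e) [kg·m⁻¹·s⁻²] · [m³] = kg·m²·s⁻²
Only (a) matches m²·s⁻².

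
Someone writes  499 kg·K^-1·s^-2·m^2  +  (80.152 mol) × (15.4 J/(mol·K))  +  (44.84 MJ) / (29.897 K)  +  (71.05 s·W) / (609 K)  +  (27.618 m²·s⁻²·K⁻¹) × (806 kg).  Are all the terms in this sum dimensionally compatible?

Work out the base dimensions of each:
  499 kg·K^-1·s^-2·m^2:  kg·m²·s⁻²·K⁻¹
  (80.152 mol) × (15.4 J/(mol·K)):  [mol] · [kg·m²·s⁻²·K⁻¹·mol⁻¹] = kg·m²·s⁻²·K⁻¹
  (44.84 MJ) / (29.897 K):  [kg·m²·s⁻²] / [K] = kg·m²·s⁻²·K⁻¹
  (71.05 s·W) / (609 K):  [kg·m²·s⁻²] / [K] = kg·m²·s⁻²·K⁻¹
  (27.618 m²·s⁻²·K⁻¹) × (806 kg):  [m²·s⁻²·K⁻¹] · [kg] = kg·m²·s⁻²·K⁻¹
Every term reduces to kg·m²·s⁻²·K⁻¹.

Yes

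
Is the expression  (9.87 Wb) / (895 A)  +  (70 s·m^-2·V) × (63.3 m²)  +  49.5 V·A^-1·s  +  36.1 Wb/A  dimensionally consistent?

Reduce each to base SI dimensions:
  (9.87 Wb) / (895 A):  [kg·m²·s⁻²·A⁻¹] / [A] = kg·m²·s⁻²·A⁻²
  (70 s·m^-2·V) × (63.3 m²):  [kg·s⁻²·A⁻¹] · [m²] = kg·m²·s⁻²·A⁻¹
  49.5 V·A^-1·s:  V·s·A⁻¹ = J·C⁻¹·s·A⁻¹ = kg·m²·s⁻²·A⁻²
  36.1 Wb/A:  Wb·A⁻¹ = V·s·A⁻¹ = kg·m²·s⁻²·A⁻²
The terms do not share a single dimension (kg·m²·s⁻²·A⁻² vs kg·m²·s⁻²·A⁻¹).

No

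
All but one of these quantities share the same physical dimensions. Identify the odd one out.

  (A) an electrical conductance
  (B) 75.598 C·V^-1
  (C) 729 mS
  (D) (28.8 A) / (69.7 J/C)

Reduce each to base SI dimensions:
  (A) [electrical conductance] = kg⁻¹·m⁻²·s³·A²
  (B) C·V⁻¹ = s·A·(J·C⁻¹)⁻¹ = kg⁻¹·m⁻²·s⁴·A²
  (C) S = Ω⁻¹ = kg⁻¹·m⁻²·s³·A²
  (D) [A] / [kg·m²·s⁻³·A⁻¹] = kg⁻¹·m⁻²·s³·A²
All reduce to kg⁻¹·m⁻²·s³·A² except (B), which is kg⁻¹·m⁻²·s⁴·A².

(B)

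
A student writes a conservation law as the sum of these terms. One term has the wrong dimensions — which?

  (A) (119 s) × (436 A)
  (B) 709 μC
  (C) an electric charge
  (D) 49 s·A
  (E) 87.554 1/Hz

(E)

Dimensions:
  (A) [s] · [A] = s·A
  (B) C = s·A
  (C) [electric charge] = s·A
  (D) A·s = s·A
  (E) Hz⁻¹ = (s⁻¹)⁻¹ = s
All reduce to s·A except (E), which is s.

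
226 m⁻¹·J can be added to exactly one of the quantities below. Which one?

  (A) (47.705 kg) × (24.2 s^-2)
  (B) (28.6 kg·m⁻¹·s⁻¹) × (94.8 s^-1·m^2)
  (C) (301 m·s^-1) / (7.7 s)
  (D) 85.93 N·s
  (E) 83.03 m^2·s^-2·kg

(B)

Reference: J·m⁻¹ = N·m·m⁻¹ = kg·m·s⁻².
Each option:
  (A) [kg] · [s⁻²] = kg·s⁻²
  (B) [kg·m⁻¹·s⁻¹] · [m²·s⁻¹] = kg·m·s⁻²  ← same
  (C) [m·s⁻¹] / [s] = m·s⁻²
  (D) N·s = kg·m·s⁻²·s = kg·m·s⁻¹
  (E) kg·m²·s⁻²
Only (B) matches kg·m·s⁻².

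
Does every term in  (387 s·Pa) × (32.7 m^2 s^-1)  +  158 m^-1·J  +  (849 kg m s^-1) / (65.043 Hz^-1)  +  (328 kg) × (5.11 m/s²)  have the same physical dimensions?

Reduce each to base SI dimensions:
  (387 s·Pa) × (32.7 m^2 s^-1):  [kg·m⁻¹·s⁻¹] · [m²·s⁻¹] = kg·m·s⁻²
  158 m^-1·J:  J·m⁻¹ = N·m·m⁻¹ = kg·m·s⁻²
  (849 kg m s^-1) / (65.043 Hz^-1):  [kg·m·s⁻¹] / [s] = kg·m·s⁻²
  (328 kg) × (5.11 m/s²):  [kg] · [m·s⁻²] = kg·m·s⁻²
Every term reduces to kg·m·s⁻².

Yes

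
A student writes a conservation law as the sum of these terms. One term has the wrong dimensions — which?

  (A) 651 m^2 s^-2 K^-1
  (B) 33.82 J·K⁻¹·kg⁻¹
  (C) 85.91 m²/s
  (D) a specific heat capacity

Dimensions:
  (A) m²·s⁻²·K⁻¹
  (B) J·kg⁻¹·K⁻¹ = N·m·kg⁻¹·K⁻¹ = m²·s⁻²·K⁻¹
  (C) m²·s⁻¹
  (D) [specific heat capacity] = m²·s⁻²·K⁻¹
All reduce to m²·s⁻²·K⁻¹ except (C), which is m²·s⁻¹.

(C)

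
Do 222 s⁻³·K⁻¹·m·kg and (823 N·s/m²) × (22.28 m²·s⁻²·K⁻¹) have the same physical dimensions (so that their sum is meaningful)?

Yes

Expand each in SI base units:
  222 s⁻³·K⁻¹·m·kg:  kg·m·s⁻³·K⁻¹
  (823 N·s/m²) × (22.28 m²·s⁻²·K⁻¹):  [kg·m⁻¹·s⁻¹] · [m²·s⁻²·K⁻¹] = kg·m·s⁻³·K⁻¹
Both are kg·m·s⁻³·K⁻¹, so they have the same dimensions and can be added.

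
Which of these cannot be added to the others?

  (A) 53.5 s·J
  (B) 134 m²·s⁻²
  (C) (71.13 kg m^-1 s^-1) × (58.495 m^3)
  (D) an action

Work out the base dimensions of each:
  (A) J·s = N·m·s = kg·m²·s⁻¹
  (B) m²·s⁻²
  (C) [kg·m⁻¹·s⁻¹] · [m³] = kg·m²·s⁻¹
  (D) [action] = kg·m²·s⁻¹
All reduce to kg·m²·s⁻¹ except (B), which is m²·s⁻².

(B)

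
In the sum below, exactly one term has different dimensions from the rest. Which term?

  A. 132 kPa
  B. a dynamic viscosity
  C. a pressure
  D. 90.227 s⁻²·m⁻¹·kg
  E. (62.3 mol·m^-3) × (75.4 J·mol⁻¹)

B.

In SI base units:
  A. Pa = N·m⁻² = kg·m⁻¹·s⁻²
  B. [dynamic viscosity] = kg·m⁻¹·s⁻¹
  C. [pressure] = kg·m⁻¹·s⁻²
  D. kg·m⁻¹·s⁻²
  E. [m⁻³·mol] · [kg·m²·s⁻²·mol⁻¹] = kg·m⁻¹·s⁻²
All reduce to kg·m⁻¹·s⁻² except B., which is kg·m⁻¹·s⁻¹.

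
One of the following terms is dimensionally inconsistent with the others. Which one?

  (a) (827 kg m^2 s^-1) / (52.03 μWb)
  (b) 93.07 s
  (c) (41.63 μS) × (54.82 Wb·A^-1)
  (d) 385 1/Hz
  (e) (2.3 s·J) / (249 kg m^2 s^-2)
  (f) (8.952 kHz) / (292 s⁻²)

(a)

Expand each in SI base units:
  (a) [kg·m²·s⁻¹] / [kg·m²·s⁻²·A⁻¹] = s·A
  (b) s
  (c) [kg⁻¹·m⁻²·s³·A²] · [kg·m²·s⁻²·A⁻²] = s
  (d) Hz⁻¹ = (s⁻¹)⁻¹ = s
  (e) [kg·m²·s⁻¹] / [kg·m²·s⁻²] = s
  (f) [s⁻¹] / [s⁻²] = s
All reduce to s except (a), which is s·A.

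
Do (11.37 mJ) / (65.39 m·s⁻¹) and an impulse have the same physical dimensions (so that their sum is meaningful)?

Yes

In SI base units:
  (11.37 mJ) / (65.39 m·s⁻¹):  [kg·m²·s⁻²] / [m·s⁻¹] = kg·m·s⁻¹
  an impulse:  [impulse] = kg·m·s⁻¹
Both are kg·m·s⁻¹, so they have the same dimensions and can be added.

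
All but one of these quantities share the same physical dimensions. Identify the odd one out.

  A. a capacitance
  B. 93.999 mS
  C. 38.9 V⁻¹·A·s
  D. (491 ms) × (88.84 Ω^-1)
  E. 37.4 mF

B.

Dimensions:
  A. [capacitance] = kg⁻¹·m⁻²·s⁴·A²
  B. S = Ω⁻¹ = kg⁻¹·m⁻²·s³·A²
  C. A·s·V⁻¹ = A·s·(J·C⁻¹)⁻¹ = kg⁻¹·m⁻²·s⁴·A²
  D. [s] · [kg⁻¹·m⁻²·s³·A²] = kg⁻¹·m⁻²·s⁴·A²
  E. F = C·V⁻¹ = kg⁻¹·m⁻²·s⁴·A²
All reduce to kg⁻¹·m⁻²·s⁴·A² except B., which is kg⁻¹·m⁻²·s³·A².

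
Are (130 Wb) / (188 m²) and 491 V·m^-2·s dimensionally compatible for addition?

Yes

Expand each in SI base units:
  (130 Wb) / (188 m²):  [kg·m²·s⁻²·A⁻¹] / [m²] = kg·s⁻²·A⁻¹
  491 V·m^-2·s:  V·s·m⁻² = J·C⁻¹·s·m⁻² = kg·s⁻²·A⁻¹
Both are kg·s⁻²·A⁻¹, so they have the same dimensions and can be added.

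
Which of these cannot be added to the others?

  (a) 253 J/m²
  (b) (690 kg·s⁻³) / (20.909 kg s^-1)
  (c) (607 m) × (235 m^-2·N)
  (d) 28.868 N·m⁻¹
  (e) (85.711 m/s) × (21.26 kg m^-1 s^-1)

Expand each in SI base units:
  (a) J·m⁻² = N·m·m⁻² = kg·s⁻²
  (b) [kg·s⁻³] / [kg·s⁻¹] = s⁻²
  (c) [m] · [kg·m⁻¹·s⁻²] = kg·s⁻²
  (d) N·m⁻¹ = kg·m·s⁻²·m⁻¹ = kg·s⁻²
  (e) [m·s⁻¹] · [kg·m⁻¹·s⁻¹] = kg·s⁻²
All reduce to kg·s⁻² except (b), which is s⁻².

(b)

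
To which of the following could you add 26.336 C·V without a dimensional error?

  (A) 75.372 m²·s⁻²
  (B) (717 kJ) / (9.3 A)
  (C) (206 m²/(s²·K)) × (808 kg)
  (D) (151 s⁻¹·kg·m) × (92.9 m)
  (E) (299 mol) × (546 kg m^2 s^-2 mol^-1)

(E)

Reference: C·V = s·A·J·C⁻¹ = kg·m²·s⁻².
Each option:
  (A) m²·s⁻²
  (B) [kg·m²·s⁻²] / [A] = kg·m²·s⁻²·A⁻¹
  (C) [m²·s⁻²·K⁻¹] · [kg] = kg·m²·s⁻²·K⁻¹
  (D) [kg·m·s⁻¹] · [m] = kg·m²·s⁻¹
  (E) [mol] · [kg·m²·s⁻²·mol⁻¹] = kg·m²·s⁻²  ← same
Only (E) matches kg·m²·s⁻².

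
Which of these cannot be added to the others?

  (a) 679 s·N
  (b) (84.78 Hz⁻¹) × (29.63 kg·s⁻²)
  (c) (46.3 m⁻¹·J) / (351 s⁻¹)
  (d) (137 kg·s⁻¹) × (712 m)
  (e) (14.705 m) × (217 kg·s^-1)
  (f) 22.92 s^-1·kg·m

(b)

Work out the base dimensions of each:
  (a) N·s = kg·m·s⁻²·s = kg·m·s⁻¹
  (b) [s] · [kg·s⁻²] = kg·s⁻¹
  (c) [kg·m·s⁻²] / [s⁻¹] = kg·m·s⁻¹
  (d) [kg·s⁻¹] · [m] = kg·m·s⁻¹
  (e) [m] · [kg·s⁻¹] = kg·m·s⁻¹
  (f) kg·m·s⁻¹
All reduce to kg·m·s⁻¹ except (b), which is kg·s⁻¹.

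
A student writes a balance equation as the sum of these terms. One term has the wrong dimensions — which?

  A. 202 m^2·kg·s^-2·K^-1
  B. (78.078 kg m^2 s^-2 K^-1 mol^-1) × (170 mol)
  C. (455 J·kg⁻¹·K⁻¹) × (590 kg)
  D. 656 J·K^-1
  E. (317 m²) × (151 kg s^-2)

E.

Expand each in SI base units:
  A. kg·m²·s⁻²·K⁻¹
  B. [kg·m²·s⁻²·K⁻¹·mol⁻¹] · [mol] = kg·m²·s⁻²·K⁻¹
  C. [m²·s⁻²·K⁻¹] · [kg] = kg·m²·s⁻²·K⁻¹
  D. J·K⁻¹ = N·m·K⁻¹ = kg·m²·s⁻²·K⁻¹
  E. [m²] · [kg·s⁻²] = kg·m²·s⁻²
All reduce to kg·m²·s⁻²·K⁻¹ except E., which is kg·m²·s⁻².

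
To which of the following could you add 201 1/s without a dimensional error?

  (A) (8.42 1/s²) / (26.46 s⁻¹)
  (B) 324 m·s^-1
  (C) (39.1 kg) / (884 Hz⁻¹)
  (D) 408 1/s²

Reference: s⁻¹.
Each option:
  (A) [s⁻²] / [s⁻¹] = s⁻¹  ← same
  (B) m·s⁻¹
  (C) [kg] / [s] = kg·s⁻¹
  (D) s⁻²
Only (A) matches s⁻¹.

(A)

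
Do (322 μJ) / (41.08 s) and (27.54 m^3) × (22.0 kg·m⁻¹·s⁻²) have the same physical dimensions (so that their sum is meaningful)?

No

Expand each in SI base units:
  (322 μJ) / (41.08 s):  [kg·m²·s⁻²] / [s] = kg·m²·s⁻³
  (27.54 m^3) × (22.0 kg·m⁻¹·s⁻²):  [m³] · [kg·m⁻¹·s⁻²] = kg·m²·s⁻²
kg·m²·s⁻³ ≠ kg·m²·s⁻², so they cannot be added.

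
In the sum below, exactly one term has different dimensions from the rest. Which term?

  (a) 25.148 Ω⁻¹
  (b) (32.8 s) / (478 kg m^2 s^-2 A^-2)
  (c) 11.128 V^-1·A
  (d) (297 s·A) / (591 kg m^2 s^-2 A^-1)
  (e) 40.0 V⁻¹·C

(e)

Expand each in SI base units:
  (a) Ω⁻¹ = (V·A⁻¹)⁻¹ = kg⁻¹·m⁻²·s³·A²
  (b) [s] / [kg·m²·s⁻²·A⁻²] = kg⁻¹·m⁻²·s³·A²
  (c) A·V⁻¹ = A·(J·C⁻¹)⁻¹ = kg⁻¹·m⁻²·s³·A²
  (d) [s·A] / [kg·m²·s⁻²·A⁻¹] = kg⁻¹·m⁻²·s³·A²
  (e) C·V⁻¹ = s·A·(J·C⁻¹)⁻¹ = kg⁻¹·m⁻²·s⁴·A²
All reduce to kg⁻¹·m⁻²·s³·A² except (e), which is kg⁻¹·m⁻²·s⁴·A².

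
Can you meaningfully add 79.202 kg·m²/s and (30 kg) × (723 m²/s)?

Yes

Dimensions:
  79.202 kg·m²/s:  kg·m²·s⁻¹
  (30 kg) × (723 m²/s):  [kg] · [m²·s⁻¹] = kg·m²·s⁻¹
Both are kg·m²·s⁻¹, so they have the same dimensions and can be added.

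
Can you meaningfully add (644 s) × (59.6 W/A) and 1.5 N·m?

No

In SI base units:
  (644 s) × (59.6 W/A):  [s] · [kg·m²·s⁻³·A⁻¹] = kg·m²·s⁻²·A⁻¹
  1.5 N·m:  N·m = kg·m·s⁻²·m = kg·m²·s⁻²
kg·m²·s⁻²·A⁻¹ ≠ kg·m²·s⁻², so they cannot be added.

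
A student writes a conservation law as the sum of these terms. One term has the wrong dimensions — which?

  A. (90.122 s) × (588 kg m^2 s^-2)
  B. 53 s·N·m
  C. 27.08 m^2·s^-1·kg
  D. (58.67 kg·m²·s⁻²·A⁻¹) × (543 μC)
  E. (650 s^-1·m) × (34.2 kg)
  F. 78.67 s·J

In SI base units:
  A. [s] · [kg·m²·s⁻²] = kg·m²·s⁻¹
  B. N·m·s = kg·m·s⁻²·m·s = kg·m²·s⁻¹
  C. kg·m²·s⁻¹
  D. [kg·m²·s⁻²·A⁻¹] · [s·A] = kg·m²·s⁻¹
  E. [m·s⁻¹] · [kg] = kg·m·s⁻¹
  F. J·s = N·m·s = kg·m²·s⁻¹
All reduce to kg·m²·s⁻¹ except E., which is kg·m·s⁻¹.

E.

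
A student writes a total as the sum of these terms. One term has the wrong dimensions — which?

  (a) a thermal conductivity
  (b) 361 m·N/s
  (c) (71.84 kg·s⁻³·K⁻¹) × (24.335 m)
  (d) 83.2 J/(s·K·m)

Reduce each to base SI dimensions:
  (a) [thermal conductivity] = kg·m·s⁻³·K⁻¹
  (b) N·m·s⁻¹ = kg·m·s⁻²·m·s⁻¹ = kg·m²·s⁻³
  (c) [kg·s⁻³·K⁻¹] · [m] = kg·m·s⁻³·K⁻¹
  (d) J·s⁻¹·m⁻¹·K⁻¹ = N·m·s⁻¹·m⁻¹·K⁻¹ = kg·m·s⁻³·K⁻¹
All reduce to kg·m·s⁻³·K⁻¹ except (b), which is kg·m²·s⁻³.

(b)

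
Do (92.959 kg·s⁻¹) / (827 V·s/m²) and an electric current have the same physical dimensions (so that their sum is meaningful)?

Work out the base dimensions of each:
  (92.959 kg·s⁻¹) / (827 V·s/m²):  [kg·s⁻¹] / [kg·s⁻²·A⁻¹] = s·A
  an electric current:  [electric current] = A
s·A ≠ A, so they cannot be added.

No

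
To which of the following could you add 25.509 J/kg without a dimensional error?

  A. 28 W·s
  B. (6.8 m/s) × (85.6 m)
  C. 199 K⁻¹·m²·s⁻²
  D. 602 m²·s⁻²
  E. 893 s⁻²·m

Reference: J·kg⁻¹ = N·m·kg⁻¹ = m²·s⁻².
Each option:
  A. W·s = J·s⁻¹·s = kg·m²·s⁻²
  B. [m·s⁻¹] · [m] = m²·s⁻¹
  C. m²·s⁻²·K⁻¹
  D. m²·s⁻²  ← same
  E. m·s⁻²
Only D. matches m²·s⁻².

D.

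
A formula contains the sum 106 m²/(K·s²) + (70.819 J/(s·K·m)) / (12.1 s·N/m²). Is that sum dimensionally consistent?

Yes

Dimensions:
  106 m²/(K·s²):  m²·s⁻²·K⁻¹
  (70.819 J/(s·K·m)) / (12.1 s·N/m²):  [kg·m·s⁻³·K⁻¹] / [kg·m⁻¹·s⁻¹] = m²·s⁻²·K⁻¹
Both are m²·s⁻²·K⁻¹, so they have the same dimensions and can be added.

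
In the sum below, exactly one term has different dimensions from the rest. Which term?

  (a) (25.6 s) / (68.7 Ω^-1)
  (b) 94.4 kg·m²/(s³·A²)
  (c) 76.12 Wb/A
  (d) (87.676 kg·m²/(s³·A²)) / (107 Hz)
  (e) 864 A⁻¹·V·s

Expand each in SI base units:
  (a) [s] / [kg⁻¹·m⁻²·s³·A²] = kg·m²·s⁻²·A⁻²
  (b) kg·m²·s⁻³·A⁻²
  (c) Wb·A⁻¹ = V·s·A⁻¹ = kg·m²·s⁻²·A⁻²
  (d) [kg·m²·s⁻³·A⁻²] / [s⁻¹] = kg·m²·s⁻²·A⁻²
  (e) V·s·A⁻¹ = J·C⁻¹·s·A⁻¹ = kg·m²·s⁻²·A⁻²
All reduce to kg·m²·s⁻²·A⁻² except (b), which is kg·m²·s⁻³·A⁻².

(b)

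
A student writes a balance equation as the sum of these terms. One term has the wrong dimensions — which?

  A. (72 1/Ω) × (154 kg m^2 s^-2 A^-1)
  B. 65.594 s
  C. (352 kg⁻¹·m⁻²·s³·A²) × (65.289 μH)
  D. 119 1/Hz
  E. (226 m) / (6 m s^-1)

Reduce each to base SI dimensions:
  A. [kg⁻¹·m⁻²·s³·A²] · [kg·m²·s⁻²·A⁻¹] = s·A
  B. s
  C. [kg⁻¹·m⁻²·s³·A²] · [kg·m²·s⁻²·A⁻²] = s
  D. Hz⁻¹ = (s⁻¹)⁻¹ = s
  E. [m] / [m·s⁻¹] = s
All reduce to s except A., which is s·A.

A.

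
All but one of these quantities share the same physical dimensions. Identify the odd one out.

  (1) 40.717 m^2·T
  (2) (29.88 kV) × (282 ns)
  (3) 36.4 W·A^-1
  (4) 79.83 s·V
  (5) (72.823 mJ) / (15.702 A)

(3)

Dimensions:
  (1) T·m² = Wb·m⁻²·m² = kg·m²·s⁻²·A⁻¹
  (2) [kg·m²·s⁻³·A⁻¹] · [s] = kg·m²·s⁻²·A⁻¹
  (3) W·A⁻¹ = J·s⁻¹·A⁻¹ = kg·m²·s⁻³·A⁻¹
  (4) V·s = J·C⁻¹·s = kg·m²·s⁻²·A⁻¹
  (5) [kg·m²·s⁻²] / [A] = kg·m²·s⁻²·A⁻¹
All reduce to kg·m²·s⁻²·A⁻¹ except (3), which is kg·m²·s⁻³·A⁻¹.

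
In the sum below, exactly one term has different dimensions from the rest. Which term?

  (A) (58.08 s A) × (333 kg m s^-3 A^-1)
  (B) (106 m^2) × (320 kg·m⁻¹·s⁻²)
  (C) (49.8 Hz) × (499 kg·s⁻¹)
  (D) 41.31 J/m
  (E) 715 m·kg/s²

(C)

Reduce each to base SI dimensions:
  (A) [s·A] · [kg·m·s⁻³·A⁻¹] = kg·m·s⁻²
  (B) [m²] · [kg·m⁻¹·s⁻²] = kg·m·s⁻²
  (C) [s⁻¹] · [kg·s⁻¹] = kg·s⁻²
  (D) J·m⁻¹ = N·m·m⁻¹ = kg·m·s⁻²
  (E) kg·m·s⁻²
All reduce to kg·m·s⁻² except (C), which is kg·s⁻².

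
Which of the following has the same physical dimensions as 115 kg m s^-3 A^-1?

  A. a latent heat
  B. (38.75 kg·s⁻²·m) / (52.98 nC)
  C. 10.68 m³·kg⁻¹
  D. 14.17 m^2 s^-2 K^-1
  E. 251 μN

Reference: kg·m·s⁻³·A⁻¹.
Each option:
  A. [latent heat] = m²·s⁻²
  B. [kg·m·s⁻²] / [s·A] = kg·m·s⁻³·A⁻¹  ← same
  C. m³·kg⁻¹ = kg⁻¹·m³
  D. m²·s⁻²·K⁻¹
  E. N = kg·m·s⁻²
Only B. matches kg·m·s⁻³·A⁻¹.

B.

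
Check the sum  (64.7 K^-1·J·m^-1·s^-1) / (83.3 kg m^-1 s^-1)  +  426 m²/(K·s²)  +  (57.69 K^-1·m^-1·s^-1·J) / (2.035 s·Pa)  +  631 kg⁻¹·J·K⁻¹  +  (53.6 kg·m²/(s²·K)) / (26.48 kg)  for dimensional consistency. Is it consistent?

Reduce each to base SI dimensions:
  (64.7 K^-1·J·m^-1·s^-1) / (83.3 kg m^-1 s^-1):  [kg·m·s⁻³·K⁻¹] / [kg·m⁻¹·s⁻¹] = m²·s⁻²·K⁻¹
  426 m²/(K·s²):  m²·s⁻²·K⁻¹
  (57.69 K^-1·m^-1·s^-1·J) / (2.035 s·Pa):  [kg·m·s⁻³·K⁻¹] / [kg·m⁻¹·s⁻¹] = m²·s⁻²·K⁻¹
  631 kg⁻¹·J·K⁻¹:  J·kg⁻¹·K⁻¹ = N·m·kg⁻¹·K⁻¹ = m²·s⁻²·K⁻¹
  (53.6 kg·m²/(s²·K)) / (26.48 kg):  [kg·m²·s⁻²·K⁻¹] / [kg] = m²·s⁻²·K⁻¹
Every term reduces to m²·s⁻²·K⁻¹.

Yes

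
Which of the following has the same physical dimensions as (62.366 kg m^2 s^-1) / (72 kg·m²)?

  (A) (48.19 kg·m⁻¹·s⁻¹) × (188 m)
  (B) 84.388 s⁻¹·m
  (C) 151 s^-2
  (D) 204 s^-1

(D)

Reference: [kg·m²·s⁻¹] / [kg·m²] = s⁻¹.
Each option:
  (A) [kg·m⁻¹·s⁻¹] · [m] = kg·s⁻¹
  (B) m·s⁻¹
  (C) s⁻²
  (D) s⁻¹  ← same
Only (D) matches s⁻¹.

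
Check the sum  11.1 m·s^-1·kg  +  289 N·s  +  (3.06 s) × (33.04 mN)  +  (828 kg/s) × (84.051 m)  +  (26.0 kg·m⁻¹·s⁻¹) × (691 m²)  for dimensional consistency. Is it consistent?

In SI base units:
  11.1 m·s^-1·kg:  kg·m·s⁻¹
  289 N·s:  N·s = kg·m·s⁻²·s = kg·m·s⁻¹
  (3.06 s) × (33.04 mN):  [s] · [kg·m·s⁻²] = kg·m·s⁻¹
  (828 kg/s) × (84.051 m):  [kg·s⁻¹] · [m] = kg·m·s⁻¹
  (26.0 kg·m⁻¹·s⁻¹) × (691 m²):  [kg·m⁻¹·s⁻¹] · [m²] = kg·m·s⁻¹
Every term reduces to kg·m·s⁻¹.

Yes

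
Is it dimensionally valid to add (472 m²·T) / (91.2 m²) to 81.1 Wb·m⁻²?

Yes

In SI base units:
  (472 m²·T) / (91.2 m²):  [kg·m²·s⁻²·A⁻¹] / [m²] = kg·s⁻²·A⁻¹
  81.1 Wb·m⁻²:  Wb·m⁻² = V·s·m⁻² = kg·s⁻²·A⁻¹
Both are kg·s⁻²·A⁻¹, so they have the same dimensions and can be added.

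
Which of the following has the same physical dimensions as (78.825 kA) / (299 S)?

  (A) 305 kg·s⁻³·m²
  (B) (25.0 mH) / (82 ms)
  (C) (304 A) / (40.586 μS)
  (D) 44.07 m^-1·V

(C)

Reference: [A] / [kg⁻¹·m⁻²·s³·A²] = kg·m²·s⁻³·A⁻¹.
Each option:
  (A) kg·m²·s⁻³
  (B) [kg·m²·s⁻²·A⁻²] / [s] = kg·m²·s⁻³·A⁻²
  (C) [A] / [kg⁻¹·m⁻²·s³·A²] = kg·m²·s⁻³·A⁻¹  ← same
  (D) V·m⁻¹ = J·C⁻¹·m⁻¹ = kg·m·s⁻³·A⁻¹
Only (C) matches kg·m²·s⁻³·A⁻¹.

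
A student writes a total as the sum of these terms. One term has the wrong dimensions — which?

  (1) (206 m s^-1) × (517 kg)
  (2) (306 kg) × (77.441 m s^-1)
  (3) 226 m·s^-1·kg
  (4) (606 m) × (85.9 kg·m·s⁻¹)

(4)

Expand each in SI base units:
  (1) [m·s⁻¹] · [kg] = kg·m·s⁻¹
  (2) [kg] · [m·s⁻¹] = kg·m·s⁻¹
  (3) kg·m·s⁻¹
  (4) [m] · [kg·m·s⁻¹] = kg·m²·s⁻¹
All reduce to kg·m·s⁻¹ except (4), which is kg·m²·s⁻¹.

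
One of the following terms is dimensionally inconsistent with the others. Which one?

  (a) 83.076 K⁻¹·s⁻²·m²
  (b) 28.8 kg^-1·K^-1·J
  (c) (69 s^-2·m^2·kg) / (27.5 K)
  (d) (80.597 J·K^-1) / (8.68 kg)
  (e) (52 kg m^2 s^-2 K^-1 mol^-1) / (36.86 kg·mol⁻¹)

Reduce each to base SI dimensions:
  (a) m²·s⁻²·K⁻¹
  (b) J·kg⁻¹·K⁻¹ = N·m·kg⁻¹·K⁻¹ = m²·s⁻²·K⁻¹
  (c) [kg·m²·s⁻²] / [K] = kg·m²·s⁻²·K⁻¹
  (d) [kg·m²·s⁻²·K⁻¹] / [kg] = m²·s⁻²·K⁻¹
  (e) [kg·m²·s⁻²·K⁻¹·mol⁻¹] / [kg·mol⁻¹] = m²·s⁻²·K⁻¹
All reduce to m²·s⁻²·K⁻¹ except (c), which is kg·m²·s⁻²·K⁻¹.

(c)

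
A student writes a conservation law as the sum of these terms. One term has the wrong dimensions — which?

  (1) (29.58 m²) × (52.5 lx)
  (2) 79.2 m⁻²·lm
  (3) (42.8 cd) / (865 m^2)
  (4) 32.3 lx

In SI base units:
  (1) [m²] · [m⁻²·cd] = cd
  (2) lm·m⁻² = cd·m⁻² = m⁻²·cd
  (3) [cd] / [m²] = m⁻²·cd
  (4) lx = lm·m⁻² = m⁻²·cd
All reduce to m⁻²·cd except (1), which is cd.

(1)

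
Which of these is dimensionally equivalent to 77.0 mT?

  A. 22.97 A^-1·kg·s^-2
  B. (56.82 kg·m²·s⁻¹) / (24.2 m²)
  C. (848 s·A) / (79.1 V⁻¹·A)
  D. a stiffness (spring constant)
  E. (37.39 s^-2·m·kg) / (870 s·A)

Reference: T = Wb·m⁻² = kg·s⁻²·A⁻¹.
Each option:
  A. kg·s⁻²·A⁻¹  ← same
  B. [kg·m²·s⁻¹] / [m²] = kg·s⁻¹
  C. [s·A] / [kg⁻¹·m⁻²·s³·A²] = kg·m²·s⁻²·A⁻¹
  D. [stiffness (spring constant)] = kg·s⁻²
  E. [kg·m·s⁻²] / [s·A] = kg·m·s⁻³·A⁻¹
Only A. matches kg·s⁻²·A⁻¹.

A.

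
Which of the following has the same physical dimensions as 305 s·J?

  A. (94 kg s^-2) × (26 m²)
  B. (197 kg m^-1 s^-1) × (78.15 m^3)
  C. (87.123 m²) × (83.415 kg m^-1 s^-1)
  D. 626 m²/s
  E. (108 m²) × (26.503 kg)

B.

Reference: J·s = N·m·s = kg·m²·s⁻¹.
Each option:
  A. [kg·s⁻²] · [m²] = kg·m²·s⁻²
  B. [kg·m⁻¹·s⁻¹] · [m³] = kg·m²·s⁻¹  ← same
  C. [m²] · [kg·m⁻¹·s⁻¹] = kg·m·s⁻¹
  D. m²·s⁻¹
  E. [m²] · [kg] = kg·m²
Only B. matches kg·m²·s⁻¹.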